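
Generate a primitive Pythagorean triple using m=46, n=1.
(2115, 92, 2117)

Euclid's formula: a = m² - n², b = 2mn, c = m² + n²
m = 46, n = 1
a = 46² - 1² = 2116 - 1 = 2115
b = 2 × 46 × 1 = 92
c = 46² + 1² = 2116 + 1 = 2117
Verification: 2115² + 92² = 4473225 + 8464 = 4481689 = 2117² ✓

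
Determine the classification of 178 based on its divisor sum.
deficient

Proper divisors of 178: sum = 1 + 2 + 89 = 92
Since 92 < 178, 178 is deficient.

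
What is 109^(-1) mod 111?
55

gcd(109, 111) = 1, so the inverse exists.
Extended Euclidean algorithm on (111, 109):
111 = 1 × 109 + 2  ⟹  2 = (1)·111 + (-1)·109
109 = 54 × 2 + 1  ⟹  1 = (-54)·111 + (55)·109
So (55)·109 ≡ 1 (mod 111), i.e. 109^(-1) ≡ 55 (mod 111).
Check: 109 × 55 = 5995 ≡ 1 (mod 111)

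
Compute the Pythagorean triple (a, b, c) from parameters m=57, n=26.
(2573, 2964, 3925)

Euclid's formula: a = m² - n², b = 2mn, c = m² + n²
m = 57, n = 26
a = 57² - 26² = 3249 - 676 = 2573
b = 2 × 57 × 26 = 2964
c = 57² + 26² = 3249 + 676 = 3925
Verification: 2573² + 2964² = 6620329 + 8785296 = 15405625 = 3925² ✓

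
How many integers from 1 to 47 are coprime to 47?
46

47 = 47
φ(n) = n × ∏(1 - 1/p) for each prime p dividing n
φ(47) = 47 × (1 - 1/47) = 46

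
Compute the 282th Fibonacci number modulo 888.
160

Matrix identity: Q^n = [[F_(n+1), F_n], [F_n, F_(n-1)]] with Q = [[1,1],[1,0]].
n = 282 = 100011010₂. Square-and-multiply, entries mod 888:
Q^1 = [[1,1],[1,0]]
Q^2 = (Q^1)² = [[2,1],[1,1]]
Q^4 = (Q^2)² = [[5,3],[3,2]]
Q^8 = (Q^4)² = [[34,21],[21,13]]
Q^17 = (Q^8)²·Q = [[808,709],[709,99]]
Q^35 = (Q^17)²·Q = [[408,257],[257,151]]
Q^70 = (Q^35)² = [[745,695],[695,50]]
Q^141 = (Q^70)²·Q = [[167,866],[866,189]]
Q^282 = (Q^141)² = [[845,160],[160,685]]
F_282 mod 888 = Q^282[0][1] = 160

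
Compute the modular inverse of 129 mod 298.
67

gcd(129, 298) = 1, so the inverse exists.
Extended Euclidean algorithm on (298, 129):
298 = 2 × 129 + 40  ⟹  40 = (1)·298 + (-2)·129
129 = 3 × 40 + 9  ⟹  9 = (-3)·298 + (7)·129
40 = 4 × 9 + 4  ⟹  4 = (13)·298 + (-30)·129
9 = 2 × 4 + 1  ⟹  1 = (-29)·298 + (67)·129
So (67)·129 ≡ 1 (mod 298), i.e. 129^(-1) ≡ 67 (mod 298).
Check: 129 × 67 = 8643 ≡ 1 (mod 298)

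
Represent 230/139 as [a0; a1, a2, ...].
[1; 1, 1, 1, 8, 1, 1, 2]

Euclidean algorithm steps:
230 = 1 × 139 + 91
139 = 1 × 91 + 48
91 = 1 × 48 + 43
48 = 1 × 43 + 5
43 = 8 × 5 + 3
5 = 1 × 3 + 2
3 = 1 × 2 + 1
2 = 2 × 1 + 0
Continued fraction: [1; 1, 1, 1, 8, 1, 1, 2]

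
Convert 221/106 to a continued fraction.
[2; 11, 1, 3, 2]

Euclidean algorithm steps:
221 = 2 × 106 + 9
106 = 11 × 9 + 7
9 = 1 × 7 + 2
7 = 3 × 2 + 1
2 = 2 × 1 + 0
Continued fraction: [2; 11, 1, 3, 2]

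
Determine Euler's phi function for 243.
162

243 = 3^5
φ(n) = n × ∏(1 - 1/p) for each prime p dividing n
φ(243) = 243 × (1 - 1/3) = 162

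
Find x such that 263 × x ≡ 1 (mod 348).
131

gcd(263, 348) = 1, so the inverse exists.
Extended Euclidean algorithm on (348, 263):
348 = 1 × 263 + 85  ⟹  85 = (1)·348 + (-1)·263
263 = 3 × 85 + 8  ⟹  8 = (-3)·348 + (4)·263
85 = 10 × 8 + 5  ⟹  5 = (31)·348 + (-41)·263
8 = 1 × 5 + 3  ⟹  3 = (-34)·348 + (45)·263
5 = 1 × 3 + 2  ⟹  2 = (65)·348 + (-86)·263
3 = 1 × 2 + 1  ⟹  1 = (-99)·348 + (131)·263
So (131)·263 ≡ 1 (mod 348), i.e. 263^(-1) ≡ 131 (mod 348).
Check: 263 × 131 = 34453 ≡ 1 (mod 348)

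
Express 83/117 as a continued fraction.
[0; 1, 2, 2, 3, 1, 3]

Euclidean algorithm steps:
83 = 0 × 117 + 83
117 = 1 × 83 + 34
83 = 2 × 34 + 15
34 = 2 × 15 + 4
15 = 3 × 4 + 3
4 = 1 × 3 + 1
3 = 3 × 1 + 0
Continued fraction: [0; 1, 2, 2, 3, 1, 3]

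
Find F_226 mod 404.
395

Matrix identity: Q^n = [[F_(n+1), F_n], [F_n, F_(n-1)]] with Q = [[1,1],[1,0]].
n = 226 = 11100010₂. Square-and-multiply, entries mod 404:
Q^1 = [[1,1],[1,0]]
Q^3 = (Q^1)²·Q = [[3,2],[2,1]]
Q^7 = (Q^3)²·Q = [[21,13],[13,8]]
Q^14 = (Q^7)² = [[206,377],[377,233]]
Q^28 = (Q^14)² = [[341,267],[267,74]]
Q^56 = (Q^28)² = [[114,109],[109,5]]
Q^113 = (Q^56)²·Q = [[276,233],[233,43]]
Q^226 = (Q^113)² = [[377,395],[395,386]]
F_226 mod 404 = Q^226[0][1] = 395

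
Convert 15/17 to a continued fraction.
[0; 1, 7, 2]

Euclidean algorithm steps:
15 = 0 × 17 + 15
17 = 1 × 15 + 2
15 = 7 × 2 + 1
2 = 2 × 1 + 0
Continued fraction: [0; 1, 7, 2]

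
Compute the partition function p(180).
684957390936

p(n) counts ways to write n as a sum of positive integers (order ignored).
Euler's pentagonal recurrence: p(k) = p(k-1) + p(k-2) - p(k-5) - p(k-7) + p(k-12) + p(k-15) - ... (offsets j(3j∓1)/2, signs ++--, p(0)=1, p(<0)=0).
DP table for k = 0..179: p(0)=1, p(1)=1, p(2)=2, p(3)=3, p(4)=5, p(5)=7, p(6)=11, p(7)=15, p(8)=22, p(9)=30, p(10)=42, p(11)=56, p(12)=77, p(13)=101, p(14)=135, p(15)=176, p(16)=231, p(17)=297, p(18)=385, p(19)=490, p(20)=627, p(21)=792, p(22)=1002, p(23)=1255, p(24)=1575, p(25)=1958, p(26)=2436, p(27)=3010, p(28)=3718, p(29)=4565, p(30)=5604, p(31)=6842, p(32)=8349, p(33)=10143, p(34)=12310, p(35)=14883, p(36)=17977, p(37)=21637, p(38)=26015, p(39)=31185, p(40)=37338, p(41)=44583, p(42)=53174, p(43)=63261, p(44)=75175, p(45)=89134, p(46)=105558, p(47)=124754, p(48)=147273, p(49)=173525, p(50)=204226, p(51)=239943, p(52)=281589, p(53)=329931, p(54)=386155, p(55)=451276, p(56)=526823, p(57)=614154, p(58)=715220, p(59)=831820, p(60)=966467, p(61)=1121505, p(62)=1300156, p(63)=1505499, p(64)=1741630, p(65)=2012558, p(66)=2323520, p(67)=2679689, p(68)=3087735, p(69)=3554345, p(70)=4087968, p(71)=4697205, p(72)=5392783, p(73)=6185689, p(74)=7089500, p(75)=8118264, p(76)=9289091, p(77)=10619863, p(78)=12132164, p(79)=13848650, p(80)=15796476, p(81)=18004327, p(82)=20506255, p(83)=23338469, p(84)=26543660, p(85)=30167357, p(86)=34262962, p(87)=38887673, p(88)=44108109, p(89)=49995925, p(90)=56634173, p(91)=64112359, p(92)=72533807, p(93)=82010177, p(94)=92669720, p(95)=104651419, p(96)=118114304, p(97)=133230930, p(98)=150198136, p(99)=169229875, p(100)=190569292, p(101)=214481126, p(102)=241265379, p(103)=271248950, p(104)=304801365, p(105)=342325709, p(106)=384276336, p(107)=431149389, p(108)=483502844, p(109)=541946240, p(110)=607163746, p(111)=679903203, p(112)=761002156, p(113)=851376628, p(114)=952050665, p(115)=1064144451, p(116)=1188908248, p(117)=1327710076, p(118)=1482074143, p(119)=1653668665, p(120)=1844349560, p(121)=2056148051, p(122)=2291320912, p(123)=2552338241, p(124)=2841940500, p(125)=3163127352, p(126)=3519222692, p(127)=3913864295, p(128)=4351078600, p(129)=4835271870, p(130)=5371315400, p(131)=5964539504, p(132)=6620830889, p(133)=7346629512, p(134)=8149040695, p(135)=9035836076, p(136)=10015581680, p(137)=11097645016, p(138)=12292341831, p(139)=13610949895, p(140)=15065878135, p(141)=16670689208, p(142)=18440293320, p(143)=20390982757, p(144)=22540654445, p(145)=24908858009, p(146)=27517052599, p(147)=30388671978, p(148)=33549419497, p(149)=37027355200, p(150)=40853235313, p(151)=45060624582, p(152)=49686288421, p(153)=54770336324, p(154)=60356673280, p(155)=66493182097, p(156)=73232243759, p(157)=80630964769, p(158)=88751778802, p(159)=97662728555, p(160)=107438159466, p(161)=118159068427, p(162)=129913904637, p(163)=142798995930, p(164)=156919475295, p(165)=172389800255, p(166)=189334822579, p(167)=207890420102, p(168)=228204732751, p(169)=250438925115, p(170)=274768617130, p(171)=301384802048, p(172)=330495499613, p(173)=362326859895, p(174)=397125074750, p(175)=435157697830, p(176)=476715857290, p(177)=522115831195, p(178)=571701605655, p(179)=625846753120.
Final step: p(180) = p(179) + p(178) - p(175) - p(173) + p(168) + p(165) - p(158) - p(154) + p(145) + p(140) - p(129) - p(123) + p(110) + p(103) - p(88) - p(80) + p(63) + p(54) - p(35) - p(25) + p(4)
= 625846753120 + 571701605655 - 435157697830 - 362326859895 + 228204732751 + 172389800255 - 88751778802 - 60356673280 + 24908858009 + 15065878135 - 4835271870 - 2552338241 + 607163746 + 271248950 - 44108109 - 15796476 + 1505499 + 386155 - 14883 - 1958 + 5
= 684957390936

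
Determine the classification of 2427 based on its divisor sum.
deficient

Proper divisors of 2427: sum = 1 + 3 + 809 = 813
Since 813 < 2427, 2427 is deficient.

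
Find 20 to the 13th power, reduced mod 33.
14

Repeated squaring. Binary of 13 = 1101.
20^1 ≡ 20 (mod 33); 20^2 ≡ 4 (mod 33); 20^4 ≡ 16 (mod 33); 20^8 ≡ 25 (mod 33)
20^13 = 20^1 × 20^4 × 20^8 ≡ 14 (mod 33)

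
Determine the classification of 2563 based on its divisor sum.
deficient

Proper divisors of 2563: sum = 1 + 11 + 233 = 245
Since 245 < 2563, 2563 is deficient.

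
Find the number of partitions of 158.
88751778802

p(n) counts ways to write n as a sum of positive integers (order ignored).
Euler's pentagonal recurrence: p(k) = p(k-1) + p(k-2) - p(k-5) - p(k-7) + p(k-12) + p(k-15) - ... (offsets j(3j∓1)/2, signs ++--, p(0)=1, p(<0)=0).
DP table for k = 0..157: p(0)=1, p(1)=1, p(2)=2, p(3)=3, p(4)=5, p(5)=7, p(6)=11, p(7)=15, p(8)=22, p(9)=30, p(10)=42, p(11)=56, p(12)=77, p(13)=101, p(14)=135, p(15)=176, p(16)=231, p(17)=297, p(18)=385, p(19)=490, p(20)=627, p(21)=792, p(22)=1002, p(23)=1255, p(24)=1575, p(25)=1958, p(26)=2436, p(27)=3010, p(28)=3718, p(29)=4565, p(30)=5604, p(31)=6842, p(32)=8349, p(33)=10143, p(34)=12310, p(35)=14883, p(36)=17977, p(37)=21637, p(38)=26015, p(39)=31185, p(40)=37338, p(41)=44583, p(42)=53174, p(43)=63261, p(44)=75175, p(45)=89134, p(46)=105558, p(47)=124754, p(48)=147273, p(49)=173525, p(50)=204226, p(51)=239943, p(52)=281589, p(53)=329931, p(54)=386155, p(55)=451276, p(56)=526823, p(57)=614154, p(58)=715220, p(59)=831820, p(60)=966467, p(61)=1121505, p(62)=1300156, p(63)=1505499, p(64)=1741630, p(65)=2012558, p(66)=2323520, p(67)=2679689, p(68)=3087735, p(69)=3554345, p(70)=4087968, p(71)=4697205, p(72)=5392783, p(73)=6185689, p(74)=7089500, p(75)=8118264, p(76)=9289091, p(77)=10619863, p(78)=12132164, p(79)=13848650, p(80)=15796476, p(81)=18004327, p(82)=20506255, p(83)=23338469, p(84)=26543660, p(85)=30167357, p(86)=34262962, p(87)=38887673, p(88)=44108109, p(89)=49995925, p(90)=56634173, p(91)=64112359, p(92)=72533807, p(93)=82010177, p(94)=92669720, p(95)=104651419, p(96)=118114304, p(97)=133230930, p(98)=150198136, p(99)=169229875, p(100)=190569292, p(101)=214481126, p(102)=241265379, p(103)=271248950, p(104)=304801365, p(105)=342325709, p(106)=384276336, p(107)=431149389, p(108)=483502844, p(109)=541946240, p(110)=607163746, p(111)=679903203, p(112)=761002156, p(113)=851376628, p(114)=952050665, p(115)=1064144451, p(116)=1188908248, p(117)=1327710076, p(118)=1482074143, p(119)=1653668665, p(120)=1844349560, p(121)=2056148051, p(122)=2291320912, p(123)=2552338241, p(124)=2841940500, p(125)=3163127352, p(126)=3519222692, p(127)=3913864295, p(128)=4351078600, p(129)=4835271870, p(130)=5371315400, p(131)=5964539504, p(132)=6620830889, p(133)=7346629512, p(134)=8149040695, p(135)=9035836076, p(136)=10015581680, p(137)=11097645016, p(138)=12292341831, p(139)=13610949895, p(140)=15065878135, p(141)=16670689208, p(142)=18440293320, p(143)=20390982757, p(144)=22540654445, p(145)=24908858009, p(146)=27517052599, p(147)=30388671978, p(148)=33549419497, p(149)=37027355200, p(150)=40853235313, p(151)=45060624582, p(152)=49686288421, p(153)=54770336324, p(154)=60356673280, p(155)=66493182097, p(156)=73232243759, p(157)=80630964769.
Final step: p(158) = p(157) + p(156) - p(153) - p(151) + p(146) + p(143) - p(136) - p(132) + p(123) + p(118) - p(107) - p(101) + p(88) + p(81) - p(66) - p(58) + p(41) + p(32) - p(13) - p(3)
= 80630964769 + 73232243759 - 54770336324 - 45060624582 + 27517052599 + 20390982757 - 10015581680 - 6620830889 + 2552338241 + 1482074143 - 431149389 - 214481126 + 44108109 + 18004327 - 2323520 - 715220 + 44583 + 8349 - 101 - 3
= 88751778802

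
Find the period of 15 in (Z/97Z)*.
96

97 is prime, so ord(15) divides φ(97) = 96.
Divisors of 96: 1, 2, 3, 4, 6, 8, 12, 16, 24, 32, 48, 96.
Repeated squaring: 15^1 ≡ 15, 15^2 ≡ 31, 15^4 ≡ 88, 15^8 ≡ 81, 15^16 ≡ 62, 15^32 ≡ 61, 15^64 ≡ 35 (mod 97).
Test 15^d mod 97 for each divisor d in increasing order:
15^1 ≡ 15
15^2 ≡ 31
15^3 = 15^2·15^1 ≡ 77
15^4 ≡ 88
15^6 = 15^4·15^2 ≡ 12
15^8 ≡ 81
15^12 = 15^8·15^4 ≡ 47
15^16 ≡ 62
15^24 = 15^16·15^8 ≡ 75
15^32 ≡ 61
15^48 = 15^32·15^16 ≡ 96
15^96 = 15^64·15^32 ≡ 1  ← first divisor giving 1
The order is 96.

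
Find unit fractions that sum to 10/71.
1/8 + 1/64 + 1/4544

Greedy algorithm:
10/71: ceiling(71/10) = 8, use 1/8
9/568: ceiling(568/9) = 64, use 1/64
1/4544: ceiling(4544/1) = 4544, use 1/4544
Result: 10/71 = 1/8 + 1/64 + 1/4544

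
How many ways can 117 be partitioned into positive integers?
1327710076

p(n) counts ways to write n as a sum of positive integers (order ignored).
Euler's pentagonal recurrence: p(k) = p(k-1) + p(k-2) - p(k-5) - p(k-7) + p(k-12) + p(k-15) - ... (offsets j(3j∓1)/2, signs ++--, p(0)=1, p(<0)=0).
DP table for k = 0..116: p(0)=1, p(1)=1, p(2)=2, p(3)=3, p(4)=5, p(5)=7, p(6)=11, p(7)=15, p(8)=22, p(9)=30, p(10)=42, p(11)=56, p(12)=77, p(13)=101, p(14)=135, p(15)=176, p(16)=231, p(17)=297, p(18)=385, p(19)=490, p(20)=627, p(21)=792, p(22)=1002, p(23)=1255, p(24)=1575, p(25)=1958, p(26)=2436, p(27)=3010, p(28)=3718, p(29)=4565, p(30)=5604, p(31)=6842, p(32)=8349, p(33)=10143, p(34)=12310, p(35)=14883, p(36)=17977, p(37)=21637, p(38)=26015, p(39)=31185, p(40)=37338, p(41)=44583, p(42)=53174, p(43)=63261, p(44)=75175, p(45)=89134, p(46)=105558, p(47)=124754, p(48)=147273, p(49)=173525, p(50)=204226, p(51)=239943, p(52)=281589, p(53)=329931, p(54)=386155, p(55)=451276, p(56)=526823, p(57)=614154, p(58)=715220, p(59)=831820, p(60)=966467, p(61)=1121505, p(62)=1300156, p(63)=1505499, p(64)=1741630, p(65)=2012558, p(66)=2323520, p(67)=2679689, p(68)=3087735, p(69)=3554345, p(70)=4087968, p(71)=4697205, p(72)=5392783, p(73)=6185689, p(74)=7089500, p(75)=8118264, p(76)=9289091, p(77)=10619863, p(78)=12132164, p(79)=13848650, p(80)=15796476, p(81)=18004327, p(82)=20506255, p(83)=23338469, p(84)=26543660, p(85)=30167357, p(86)=34262962, p(87)=38887673, p(88)=44108109, p(89)=49995925, p(90)=56634173, p(91)=64112359, p(92)=72533807, p(93)=82010177, p(94)=92669720, p(95)=104651419, p(96)=118114304, p(97)=133230930, p(98)=150198136, p(99)=169229875, p(100)=190569292, p(101)=214481126, p(102)=241265379, p(103)=271248950, p(104)=304801365, p(105)=342325709, p(106)=384276336, p(107)=431149389, p(108)=483502844, p(109)=541946240, p(110)=607163746, p(111)=679903203, p(112)=761002156, p(113)=851376628, p(114)=952050665, p(115)=1064144451, p(116)=1188908248.
Final step: p(117) = p(116) + p(115) - p(112) - p(110) + p(105) + p(102) - p(95) - p(91) + p(82) + p(77) - p(66) - p(60) + p(47) + p(40) - p(25) - p(17) + p(0)
= 1188908248 + 1064144451 - 761002156 - 607163746 + 342325709 + 241265379 - 104651419 - 64112359 + 20506255 + 10619863 - 2323520 - 966467 + 124754 + 37338 - 1958 - 297 + 1
= 1327710076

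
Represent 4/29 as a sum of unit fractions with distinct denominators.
1/8 + 1/78 + 1/9048

Greedy algorithm:
4/29: ceiling(29/4) = 8, use 1/8
3/232: ceiling(232/3) = 78, use 1/78
1/9048: ceiling(9048/1) = 9048, use 1/9048
Result: 4/29 = 1/8 + 1/78 + 1/9048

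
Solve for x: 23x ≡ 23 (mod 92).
x ≡ 1 (mod 4)

gcd(23, 92) = 23, which divides 23, so solutions exist.
Divide through by 23: x ≡ 1 (mod 4).
The coefficient of x is now 1, so x ≡ 1 (mod 4).
Check: 23 × 1 = 23 ≡ 23 (mod 92).
x ≡ 1 (mod 4), giving 23 solutions mod 92.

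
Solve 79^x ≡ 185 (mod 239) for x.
83

Baby-step giant-step with step n = ⌈√239⌉ = 16.
Baby steps 79^j mod 239 (j:value) for j=0..15: 0:1, 1:79, 2:27, 3:221, 4:12, 5:231, 6:85, 7:23, 8:144, 9:143, 10:64, 11:37, 12:55, 13:43, 14:51, 15:205.
Giant-step multiplier: 79^(-16) ≡ 79^(238-16) = 79^222 ≡ 109 (mod 239).
Giant steps γ_i = 185·109^i mod 239: γ_0=185, γ_1=89, γ_2=141, γ_3=73, γ_4=70, γ_5=221 (in table at j=3).
x = i·n + j = 5·16 + 3 = 83.
Check: 79^83 ≡ 185 (mod 239).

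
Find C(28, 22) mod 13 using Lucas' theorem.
0

Using Lucas' theorem:
Write n=28 and k=22 in base 13:
n in base 13: [2, 2]
k in base 13: [1, 9]
C(28,22) mod 13 = ∏ C(n_i, k_i) mod 13
Digit binomials (mod 13): C(2,1) = 2; C(2,9) = 0 (k_i > n_i)
Product: 2 × 0 = 0 ≡ 0 (mod 13)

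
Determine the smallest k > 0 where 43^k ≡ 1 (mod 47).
46

47 is prime, so ord(43) divides φ(47) = 46.
Divisors of 46: 1, 2, 23, 46.
Repeated squaring: 43^1 ≡ 43, 43^2 ≡ 16, 43^4 ≡ 21, 43^8 ≡ 18, 43^16 ≡ 42, 43^32 ≡ 25 (mod 47).
Test 43^d mod 47 for each divisor d in increasing order:
43^1 ≡ 43
43^2 ≡ 16
43^23 = 43^16·43^4·43^2·43^1 ≡ 46
43^46 = 43^32·43^8·43^4·43^2 ≡ 1  ← first divisor giving 1
The order is 46.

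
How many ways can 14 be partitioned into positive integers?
135

p(n) counts ways to write n as a sum of positive integers (order ignored).
Euler's pentagonal recurrence: p(k) = p(k-1) + p(k-2) - p(k-5) - p(k-7) + p(k-12) + p(k-15) - ... (offsets j(3j∓1)/2, signs ++--, p(0)=1, p(<0)=0).
DP table for k = 0..13: p(0)=1, p(1)=1, p(2)=2, p(3)=3, p(4)=5, p(5)=7, p(6)=11, p(7)=15, p(8)=22, p(9)=30, p(10)=42, p(11)=56, p(12)=77, p(13)=101.
Final step: p(14) = p(13) + p(12) - p(9) - p(7) + p(2)
= 101 + 77 - 30 - 15 + 2
= 135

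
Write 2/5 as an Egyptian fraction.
1/3 + 1/15

Greedy algorithm:
2/5: ceiling(5/2) = 3, use 1/3
1/15: ceiling(15/1) = 15, use 1/15
Result: 2/5 = 1/3 + 1/15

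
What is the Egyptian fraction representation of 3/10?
1/4 + 1/20

Greedy algorithm:
3/10: ceiling(10/3) = 4, use 1/4
1/20: ceiling(20/1) = 20, use 1/20
Result: 3/10 = 1/4 + 1/20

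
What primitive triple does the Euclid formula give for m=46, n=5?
(2091, 460, 2141)

Euclid's formula: a = m² - n², b = 2mn, c = m² + n²
m = 46, n = 5
a = 46² - 5² = 2116 - 25 = 2091
b = 2 × 46 × 5 = 460
c = 46² + 5² = 2116 + 25 = 2141
Verification: 2091² + 460² = 4372281 + 211600 = 4583881 = 2141² ✓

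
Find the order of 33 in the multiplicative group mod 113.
112

113 is prime, so ord(33) divides φ(113) = 112.
Divisors of 112: 1, 2, 4, 7, 8, 14, 16, 28, 56, 112.
Repeated squaring: 33^1 ≡ 33, 33^2 ≡ 72, 33^4 ≡ 99, 33^8 ≡ 83, 33^16 ≡ 109, 33^32 ≡ 16, 33^64 ≡ 30 (mod 113).
Test 33^d mod 113 for each divisor d in increasing order:
33^1 ≡ 33
33^2 ≡ 72
33^4 ≡ 99
33^7 = 33^4·33^2·33^1 ≡ 71
33^8 ≡ 83
33^14 = 33^8·33^4·33^2 ≡ 69
33^16 ≡ 109
33^28 = 33^16·33^8·33^4 ≡ 15
33^56 = 33^32·33^16·33^8 ≡ 112
33^112 = 33^64·33^32·33^16 ≡ 1  ← first divisor giving 1
The order is 112.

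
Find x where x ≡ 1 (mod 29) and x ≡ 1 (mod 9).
1

Using Chinese Remainder Theorem:
M = 29 × 9 = 261
M1 = 9, M2 = 29
y1 = 9^(-1) mod 29 = 13
y2 = 29^(-1) mod 9 = 5
x = (1×9×13 + 1×29×5) mod 261 = 1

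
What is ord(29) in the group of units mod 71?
35

71 is prime, so ord(29) divides φ(71) = 70.
Divisors of 70: 1, 2, 5, 7, 10, 14, 35, 70.
Repeated squaring: 29^1 ≡ 29, 29^2 ≡ 60, 29^4 ≡ 50, 29^8 ≡ 15, 29^16 ≡ 12, 29^32 ≡ 2, 29^64 ≡ 4 (mod 71).
Test 29^d mod 71 for each divisor d in increasing order:
29^1 ≡ 29
29^2 ≡ 60
29^5 = 29^4·29^1 ≡ 30
29^7 = 29^4·29^2·29^1 ≡ 25
29^10 = 29^8·29^2 ≡ 48
29^14 = 29^8·29^4·29^2 ≡ 57
29^35 = 29^32·29^2·29^1 ≡ 1  ← first divisor giving 1
The order is 35.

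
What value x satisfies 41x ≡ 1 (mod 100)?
61

gcd(41, 100) = 1, so the inverse exists.
Extended Euclidean algorithm on (100, 41):
100 = 2 × 41 + 18  ⟹  18 = (1)·100 + (-2)·41
41 = 2 × 18 + 5  ⟹  5 = (-2)·100 + (5)·41
18 = 3 × 5 + 3  ⟹  3 = (7)·100 + (-17)·41
5 = 1 × 3 + 2  ⟹  2 = (-9)·100 + (22)·41
3 = 1 × 2 + 1  ⟹  1 = (16)·100 + (-39)·41
So (-39)·41 ≡ 1 (mod 100), i.e. 41^(-1) ≡ -39 ≡ 61 (mod 100).
Check: 41 × 61 = 2501 ≡ 1 (mod 100)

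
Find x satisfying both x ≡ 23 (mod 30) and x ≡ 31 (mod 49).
1403

Using Chinese Remainder Theorem:
M = 30 × 49 = 1470
M1 = 49, M2 = 30
y1 = 49^(-1) mod 30 = 19
y2 = 30^(-1) mod 49 = 18
x = (23×49×19 + 31×30×18) mod 1470 = 1403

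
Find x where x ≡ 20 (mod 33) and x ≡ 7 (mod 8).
119

Using Chinese Remainder Theorem:
M = 33 × 8 = 264
M1 = 8, M2 = 33
y1 = 8^(-1) mod 33 = 29
y2 = 33^(-1) mod 8 = 1
x = (20×8×29 + 7×33×1) mod 264 = 119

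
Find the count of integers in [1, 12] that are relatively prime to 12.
4

12 = 2^2 × 3
φ(n) = n × ∏(1 - 1/p) for each prime p dividing n
φ(12) = 12 × (1 - 1/2) × (1 - 1/3) = 4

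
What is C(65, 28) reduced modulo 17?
4

Using Lucas' theorem:
Write n=65 and k=28 in base 17:
n in base 17: [3, 14]
k in base 17: [1, 11]
C(65,28) mod 17 = ∏ C(n_i, k_i) mod 17
Digit binomials (mod 17): C(3,1) = 3; C(14,11) = 364 ≡ 7
Product: 3 × 7 = 21 ≡ 4 (mod 17)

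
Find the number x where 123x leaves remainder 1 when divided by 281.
16

gcd(123, 281) = 1, so the inverse exists.
Extended Euclidean algorithm on (281, 123):
281 = 2 × 123 + 35  ⟹  35 = (1)·281 + (-2)·123
123 = 3 × 35 + 18  ⟹  18 = (-3)·281 + (7)·123
35 = 1 × 18 + 17  ⟹  17 = (4)·281 + (-9)·123
18 = 1 × 17 + 1  ⟹  1 = (-7)·281 + (16)·123
So (16)·123 ≡ 1 (mod 281), i.e. 123^(-1) ≡ 16 (mod 281).
Check: 123 × 16 = 1968 ≡ 1 (mod 281)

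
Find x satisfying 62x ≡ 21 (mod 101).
x ≡ 15 (mod 101)

gcd(62, 101) = 1, which divides 21, so solutions exist.
Find 62^(-1) mod 101 by the extended Euclidean algorithm:
101 = 1 × 62 + 39  ⟹  39 = (1)·101 + (-1)·62
62 = 1 × 39 + 23  ⟹  23 = (-1)·101 + (2)·62
39 = 1 × 23 + 16  ⟹  16 = (2)·101 + (-3)·62
23 = 1 × 16 + 7  ⟹  7 = (-3)·101 + (5)·62
16 = 2 × 7 + 2  ⟹  2 = (8)·101 + (-13)·62
7 = 3 × 2 + 1  ⟹  1 = (-27)·101 + (44)·62
So (44)·62 ≡ 1 (mod 101), i.e. 62^(-1) ≡ 44 (mod 101).
x ≡ 44 × 21 = 924 ≡ 15 (mod 101).
Check: 62 × 15 = 930 ≡ 21 (mod 101).
Unique solution: x ≡ 15 (mod 101)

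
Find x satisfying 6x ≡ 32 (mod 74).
x ≡ 30 (mod 37)

gcd(6, 74) = 2, which divides 32, so solutions exist.
Divide through by 2: 3x ≡ 16 (mod 37).
Find 3^(-1) mod 37 by the extended Euclidean algorithm:
37 = 12 × 3 + 1  ⟹  1 = (1)·37 + (-12)·3
So (-12)·3 ≡ 1 (mod 37), i.e. 3^(-1) ≡ -12 ≡ 25 (mod 37).
x ≡ 25 × 16 = 400 ≡ 30 (mod 37).
Check: 6 × 30 = 180 ≡ 32 (mod 74).
x ≡ 30 (mod 37), giving 2 solutions mod 74.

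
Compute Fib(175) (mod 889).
92

Matrix identity: Q^n = [[F_(n+1), F_n], [F_n, F_(n-1)]] with Q = [[1,1],[1,0]].
n = 175 = 10101111₂. Square-and-multiply, entries mod 889:
Q^1 = [[1,1],[1,0]]
Q^2 = (Q^1)² = [[2,1],[1,1]]
Q^5 = (Q^2)²·Q = [[8,5],[5,3]]
Q^10 = (Q^5)² = [[89,55],[55,34]]
Q^21 = (Q^10)²·Q = [[820,278],[278,542]]
Q^43 = (Q^21)²·Q = [[179,257],[257,811]]
Q^87 = (Q^43)²·Q = [[476,300],[300,176]]
Q^175 = (Q^87)²·Q = [[112,92],[92,20]]
F_175 mod 889 = Q^175[0][1] = 92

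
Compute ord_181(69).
180

181 is prime, so ord(69) divides φ(181) = 180.
Divisors of 180: 1, 2, 3, 4, 5, 6, 9, 10, 12, 15, 18, 20, 30, 36, 45, 60, 90, 180.
Repeated squaring: 69^1 ≡ 69, 69^2 ≡ 55, 69^4 ≡ 129, 69^8 ≡ 170, 69^16 ≡ 121, 69^32 ≡ 161, 69^64 ≡ 38, 69^128 ≡ 177 (mod 181).
Test 69^d mod 181 for each divisor d in increasing order:
69^1 ≡ 69
69^2 ≡ 55
69^3 = 69^2·69^1 ≡ 175
69^4 ≡ 129
69^5 = 69^4·69^1 ≡ 32
69^6 = 69^4·69^2 ≡ 36
69^9 = 69^8·69^1 ≡ 146
69^10 = 69^8·69^2 ≡ 119
69^12 = 69^8·69^4 ≡ 29
69^15 = 69^8·69^4·69^2·69^1 ≡ 7
69^18 = 69^16·69^2 ≡ 139
69^20 = 69^16·69^4 ≡ 43
69^30 = 69^16·69^8·69^4·69^2 ≡ 49
69^36 = 69^32·69^4 ≡ 135
69^45 = 69^32·69^8·69^4·69^1 ≡ 162
69^60 = 69^32·69^16·69^8·69^4 ≡ 48
69^90 = 69^64·69^16·69^8·69^2 ≡ 180
69^180 = 69^128·69^32·69^16·69^4 ≡ 1  ← first divisor giving 1
The order is 180.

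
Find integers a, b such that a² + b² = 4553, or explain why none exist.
8² + 67² (a=8, b=67)

Factorization: 4553 = 29 × 157
By Fermat: n is sum of two squares iff every prime p ≡ 3 (mod 4) appears to even power.
All primes ≡ 3 (mod 4) appear to even power.
Search a = 0, 1, 2, … for 4553 - a² a perfect square: first hit at a = 8: 4553 - 64 = 4489 = 67².
4553 = 8² + 67² = 64 + 4489 ✓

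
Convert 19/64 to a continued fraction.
[0; 3, 2, 1, 2, 2]

Euclidean algorithm steps:
19 = 0 × 64 + 19
64 = 3 × 19 + 7
19 = 2 × 7 + 5
7 = 1 × 5 + 2
5 = 2 × 2 + 1
2 = 2 × 1 + 0
Continued fraction: [0; 3, 2, 1, 2, 2]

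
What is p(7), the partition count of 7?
15

p(n) counts ways to write n as a sum of positive integers (order ignored).
Examples: 7; 6 + 1; 5 + 2; 5 + 1 + 1; 4 + 3; ... (15 total)
p(7) = 15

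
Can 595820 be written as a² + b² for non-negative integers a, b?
Not possible

Factorization: 595820 = 2^2 × 5 × 31^3
By Fermat: n is sum of two squares iff every prime p ≡ 3 (mod 4) appears to even power.
Prime(s) ≡ 3 (mod 4) with odd exponent: [(31, 3)]
Therefore 595820 cannot be expressed as a² + b².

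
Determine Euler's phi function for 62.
30

62 = 2 × 31
φ(n) = n × ∏(1 - 1/p) for each prime p dividing n
φ(62) = 62 × (1 - 1/2) × (1 - 1/31) = 30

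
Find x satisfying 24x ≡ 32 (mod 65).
x ≡ 23 (mod 65)

gcd(24, 65) = 1, which divides 32, so solutions exist.
Find 24^(-1) mod 65 by the extended Euclidean algorithm:
65 = 2 × 24 + 17  ⟹  17 = (1)·65 + (-2)·24
24 = 1 × 17 + 7  ⟹  7 = (-1)·65 + (3)·24
17 = 2 × 7 + 3  ⟹  3 = (3)·65 + (-8)·24
7 = 2 × 3 + 1  ⟹  1 = (-7)·65 + (19)·24
So (19)·24 ≡ 1 (mod 65), i.e. 24^(-1) ≡ 19 (mod 65).
x ≡ 19 × 32 = 608 ≡ 23 (mod 65).
Check: 24 × 23 = 552 ≡ 32 (mod 65).
Unique solution: x ≡ 23 (mod 65)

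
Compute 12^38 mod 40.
24

Repeated squaring. Binary of 38 = 100110.
12^1 ≡ 12 (mod 40); 12^2 ≡ 24 (mod 40); 12^4 ≡ 16 (mod 40); 12^8 ≡ 16 (mod 40); 12^16 ≡ 16 (mod 40); 12^32 ≡ 16 (mod 40)
12^38 = 12^2 × 12^4 × 12^32 ≡ 24 (mod 40)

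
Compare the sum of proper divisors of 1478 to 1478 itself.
deficient

Proper divisors of 1478: sum = 1 + 2 + 739 = 742
Since 742 < 1478, 1478 is deficient.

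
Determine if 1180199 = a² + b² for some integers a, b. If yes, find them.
Not possible

Factorization: 1180199 = 23^3 × 97
By Fermat: n is sum of two squares iff every prime p ≡ 3 (mod 4) appears to even power.
Prime(s) ≡ 3 (mod 4) with odd exponent: [(23, 3)]
Therefore 1180199 cannot be expressed as a² + b².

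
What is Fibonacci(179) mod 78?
11

Matrix identity: Q^n = [[F_(n+1), F_n], [F_n, F_(n-1)]] with Q = [[1,1],[1,0]].
n = 179 = 10110011₂. Square-and-multiply, entries mod 78:
Q^1 = [[1,1],[1,0]]
Q^2 = (Q^1)² = [[2,1],[1,1]]
Q^5 = (Q^2)²·Q = [[8,5],[5,3]]
Q^11 = (Q^5)²·Q = [[66,11],[11,55]]
Q^22 = (Q^11)² = [[31,5],[5,26]]
Q^44 = (Q^22)² = [[50,51],[51,77]]
Q^89 = (Q^44)²·Q = [[34,31],[31,3]]
Q^179 = (Q^89)²·Q = [[66,11],[11,55]]
F_179 mod 78 = Q^179[0][1] = 11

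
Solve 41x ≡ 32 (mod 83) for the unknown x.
x ≡ 19 (mod 83)

gcd(41, 83) = 1, which divides 32, so solutions exist.
Find 41^(-1) mod 83 by the extended Euclidean algorithm:
83 = 2 × 41 + 1  ⟹  1 = (1)·83 + (-2)·41
So (-2)·41 ≡ 1 (mod 83), i.e. 41^(-1) ≡ -2 ≡ 81 (mod 83).
x ≡ 81 × 32 = 2592 ≡ 19 (mod 83).
Check: 41 × 19 = 779 ≡ 32 (mod 83).
Unique solution: x ≡ 19 (mod 83)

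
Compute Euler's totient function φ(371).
312

371 = 7 × 53
φ(n) = n × ∏(1 - 1/p) for each prime p dividing n
φ(371) = 371 × (1 - 1/7) × (1 - 1/53) = 312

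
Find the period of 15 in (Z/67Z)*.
11

67 is prime, so ord(15) divides φ(67) = 66.
Divisors of 66: 1, 2, 3, 6, 11, 22, 33, 66.
Repeated squaring: 15^1 ≡ 15, 15^2 ≡ 24, 15^4 ≡ 40, 15^8 ≡ 59, 15^16 ≡ 64, 15^32 ≡ 9, 15^64 ≡ 14 (mod 67).
Test 15^d mod 67 for each divisor d in increasing order:
15^1 ≡ 15
15^2 ≡ 24
15^3 = 15^2·15^1 ≡ 25
15^6 = 15^4·15^2 ≡ 22
15^11 = 15^8·15^2·15^1 ≡ 1  ← first divisor giving 1
The order is 11.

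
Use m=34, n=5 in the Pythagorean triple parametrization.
(1131, 340, 1181)

Euclid's formula: a = m² - n², b = 2mn, c = m² + n²
m = 34, n = 5
a = 34² - 5² = 1156 - 25 = 1131
b = 2 × 34 × 5 = 340
c = 34² + 5² = 1156 + 25 = 1181
Verification: 1131² + 340² = 1279161 + 115600 = 1394761 = 1181² ✓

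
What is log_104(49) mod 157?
42

Baby-step giant-step with step n = ⌈√157⌉ = 13.
Baby steps 104^j mod 157 (j:value) for j=0..12: 0:1, 1:104, 2:140, 3:116, 4:132, 5:69, 6:111, 7:83, 8:154, 9:2, 10:51, 11:123, 12:75.
Giant-step multiplier: 104^(-13) ≡ 104^(156-13) = 104^143 ≡ 135 (mod 157).
Giant steps γ_i = 49·135^i mod 157: γ_0=49, γ_1=21, γ_2=9, γ_3=116 (in table at j=3).
x = i·n + j = 3·13 + 3 = 42.
Check: 104^42 ≡ 49 (mod 157).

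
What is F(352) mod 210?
189

Matrix identity: Q^n = [[F_(n+1), F_n], [F_n, F_(n-1)]] with Q = [[1,1],[1,0]].
n = 352 = 101100000₂. Square-and-multiply, entries mod 210:
Q^1 = [[1,1],[1,0]]
Q^2 = (Q^1)² = [[2,1],[1,1]]
Q^5 = (Q^2)²·Q = [[8,5],[5,3]]
Q^11 = (Q^5)²·Q = [[144,89],[89,55]]
Q^22 = (Q^11)² = [[97,71],[71,26]]
Q^44 = (Q^22)² = [[170,123],[123,47]]
Q^88 = (Q^44)² = [[139,21],[21,118]]
Q^176 = (Q^88)² = [[22,147],[147,85]]
Q^352 = (Q^176)² = [[43,189],[189,64]]
F_352 mod 210 = Q^352[0][1] = 189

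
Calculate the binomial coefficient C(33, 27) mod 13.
7

Using Lucas' theorem:
Write n=33 and k=27 in base 13:
n in base 13: [2, 7]
k in base 13: [2, 1]
C(33,27) mod 13 = ∏ C(n_i, k_i) mod 13
Digit binomials (mod 13): C(2,2) = 1; C(7,1) = 7
Product: 1 × 7 = 7 ≡ 7 (mod 13)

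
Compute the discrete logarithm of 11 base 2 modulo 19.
12

Baby-step giant-step with step n = ⌈√19⌉ = 5.
Baby steps 2^j mod 19 (j:value) for j=0..4: 0:1, 1:2, 2:4, 3:8, 4:16.
Giant-step multiplier: 2^(-5) ≡ 2^(18-5) = 2^13 ≡ 3 (mod 19).
Giant steps γ_i = 11·3^i mod 19: γ_0=11, γ_1=14, γ_2=4 (in table at j=2).
x = i·n + j = 2·5 + 2 = 12.
Check: 2^12 ≡ 11 (mod 19).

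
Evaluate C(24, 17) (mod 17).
1

Using Lucas' theorem:
Write n=24 and k=17 in base 17:
n in base 17: [1, 7]
k in base 17: [1, 0]
C(24,17) mod 17 = ∏ C(n_i, k_i) mod 17
Digit binomials (mod 17): C(1,1) = 1; C(7,0) = 1
Product: 1 × 1 = 1 ≡ 1 (mod 17)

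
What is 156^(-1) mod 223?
213

gcd(156, 223) = 1, so the inverse exists.
Extended Euclidean algorithm on (223, 156):
223 = 1 × 156 + 67  ⟹  67 = (1)·223 + (-1)·156
156 = 2 × 67 + 22  ⟹  22 = (-2)·223 + (3)·156
67 = 3 × 22 + 1  ⟹  1 = (7)·223 + (-10)·156
So (-10)·156 ≡ 1 (mod 223), i.e. 156^(-1) ≡ -10 ≡ 213 (mod 223).
Check: 156 × 213 = 33228 ≡ 1 (mod 223)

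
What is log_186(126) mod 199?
196

Baby-step giant-step with step n = ⌈√199⌉ = 15.
Baby steps 186^j mod 199 (j:value) for j=0..14: 0:1, 1:186, 2:169, 3:191, 4:104, 5:41, 6:64, 7:163, 8:70, 9:85, 10:89, 11:37, 12:116, 13:84, 14:102.
Giant-step multiplier: 186^(-15) ≡ 186^(198-15) = 186^183 ≡ 101 (mod 199).
Giant steps γ_i = 126·101^i mod 199: γ_0=126, γ_1=189, γ_2=184, γ_3=77, γ_4=16, γ_5=24, γ_6=36, γ_7=54, γ_8=81, γ_9=22, γ_10=33, γ_11=149, γ_12=124, γ_13=186 (in table at j=1).
x = i·n + j = 13·15 + 1 = 196.
Check: 186^196 ≡ 126 (mod 199).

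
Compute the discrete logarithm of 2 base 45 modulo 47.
24

Baby-step giant-step with step n = ⌈√47⌉ = 7.
Baby steps 45^j mod 47 (j:value) for j=0..6: 0:1, 1:45, 2:4, 3:39, 4:16, 5:15, 6:17.
Giant-step multiplier: 45^(-7) ≡ 45^(46-7) = 45^39 ≡ 29 (mod 47).
Giant steps γ_i = 2·29^i mod 47: γ_0=2, γ_1=11, γ_2=37, γ_3=39 (in table at j=3).
x = i·n + j = 3·7 + 3 = 24.
Check: 45^24 ≡ 2 (mod 47).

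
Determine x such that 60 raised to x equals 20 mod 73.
7

Baby-step giant-step with step n = ⌈√73⌉ = 9.
Baby steps 60^j mod 73 (j:value) for j=0..8: 0:1, 1:60, 2:23, 3:66, 4:18, 5:58, 6:49, 7:20, 8:32.
h = 20 is already in the table at j=7, so x = 7.
Check: 60^7 ≡ 20 (mod 73).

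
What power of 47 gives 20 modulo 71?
20

Baby-step giant-step with step n = ⌈√71⌉ = 9.
Baby steps 47^j mod 71 (j:value) for j=0..8: 0:1, 1:47, 2:8, 3:21, 4:64, 5:26, 6:15, 7:66, 8:49.
Giant-step multiplier: 47^(-9) ≡ 47^(70-9) = 47^61 ≡ 55 (mod 71).
Giant steps γ_i = 20·55^i mod 71: γ_0=20, γ_1=35, γ_2=8 (in table at j=2).
x = i·n + j = 2·9 + 2 = 20.
Check: 47^20 ≡ 20 (mod 71).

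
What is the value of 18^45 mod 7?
1

Repeated squaring. Binary of 45 = 101101.
18^1 ≡ 4 (mod 7); 18^2 ≡ 2 (mod 7); 18^4 ≡ 4 (mod 7); 18^8 ≡ 2 (mod 7); 18^16 ≡ 4 (mod 7); 18^32 ≡ 2 (mod 7)
18^45 = 18^1 × 18^4 × 18^8 × 18^32 ≡ 1 (mod 7)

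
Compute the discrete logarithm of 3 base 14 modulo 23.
6

Baby-step giant-step with step n = ⌈√23⌉ = 5.
Baby steps 14^j mod 23 (j:value) for j=0..4: 0:1, 1:14, 2:12, 3:7, 4:6.
Giant-step multiplier: 14^(-5) ≡ 14^(22-5) = 14^17 ≡ 20 (mod 23).
Giant steps γ_i = 3·20^i mod 23: γ_0=3, γ_1=14 (in table at j=1).
x = i·n + j = 1·5 + 1 = 6.
Check: 14^6 ≡ 3 (mod 23).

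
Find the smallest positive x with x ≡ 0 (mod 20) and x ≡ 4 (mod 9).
40

Using Chinese Remainder Theorem:
M = 20 × 9 = 180
M1 = 9, M2 = 20
y1 = 9^(-1) mod 20 = 9
y2 = 20^(-1) mod 9 = 5
x = (0×9×9 + 4×20×5) mod 180 = 40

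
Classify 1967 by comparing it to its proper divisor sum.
deficient

Proper divisors of 1967: sum = 1 + 7 + 281 = 289
Since 289 < 1967, 1967 is deficient.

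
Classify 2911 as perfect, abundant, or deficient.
deficient

Proper divisors of 2911: sum = 1 + 41 + 71 = 113
Since 113 < 2911, 2911 is deficient.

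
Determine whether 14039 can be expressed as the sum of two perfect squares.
Not possible

Factorization: 14039 = 101 × 139
By Fermat: n is sum of two squares iff every prime p ≡ 3 (mod 4) appears to even power.
Prime(s) ≡ 3 (mod 4) with odd exponent: [(139, 1)]
Therefore 14039 cannot be expressed as a² + b².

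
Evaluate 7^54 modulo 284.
157

Repeated squaring. Binary of 54 = 110110.
7^1 ≡ 7 (mod 284); 7^2 ≡ 49 (mod 284); 7^4 ≡ 129 (mod 284); 7^8 ≡ 169 (mod 284); 7^16 ≡ 161 (mod 284); 7^32 ≡ 77 (mod 284)
7^54 = 7^2 × 7^4 × 7^16 × 7^32 ≡ 157 (mod 284)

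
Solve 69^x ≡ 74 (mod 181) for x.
63

Baby-step giant-step with step n = ⌈√181⌉ = 14.
Baby steps 69^j mod 181 (j:value) for j=0..13: 0:1, 1:69, 2:55, 3:175, 4:129, 5:32, 6:36, 7:131, 8:170, 9:146, 10:119, 11:66, 12:29, 13:10.
Giant-step multiplier: 69^(-14) ≡ 69^(180-14) = 69^166 ≡ 165 (mod 181).
Giant steps γ_i = 74·165^i mod 181: γ_0=74, γ_1=83, γ_2=120, γ_3=71, γ_4=131 (in table at j=7).
x = i·n + j = 4·14 + 7 = 63.
Check: 69^63 ≡ 74 (mod 181).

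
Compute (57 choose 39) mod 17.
1

Using Lucas' theorem:
Write n=57 and k=39 in base 17:
n in base 17: [3, 6]
k in base 17: [2, 5]
C(57,39) mod 17 = ∏ C(n_i, k_i) mod 17
Digit binomials (mod 17): C(3,2) = 3; C(6,5) = 6
Product: 3 × 6 = 18 ≡ 1 (mod 17)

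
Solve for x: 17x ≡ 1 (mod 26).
23

gcd(17, 26) = 1, so the inverse exists.
Extended Euclidean algorithm on (26, 17):
26 = 1 × 17 + 9  ⟹  9 = (1)·26 + (-1)·17
17 = 1 × 9 + 8  ⟹  8 = (-1)·26 + (2)·17
9 = 1 × 8 + 1  ⟹  1 = (2)·26 + (-3)·17
So (-3)·17 ≡ 1 (mod 26), i.e. 17^(-1) ≡ -3 ≡ 23 (mod 26).
Check: 17 × 23 = 391 ≡ 1 (mod 26)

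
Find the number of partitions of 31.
6842

p(n) counts ways to write n as a sum of positive integers (order ignored).
Euler's pentagonal recurrence: p(k) = p(k-1) + p(k-2) - p(k-5) - p(k-7) + p(k-12) + p(k-15) - ... (offsets j(3j∓1)/2, signs ++--, p(0)=1, p(<0)=0).
DP table for k = 0..30: p(0)=1, p(1)=1, p(2)=2, p(3)=3, p(4)=5, p(5)=7, p(6)=11, p(7)=15, p(8)=22, p(9)=30, p(10)=42, p(11)=56, p(12)=77, p(13)=101, p(14)=135, p(15)=176, p(16)=231, p(17)=297, p(18)=385, p(19)=490, p(20)=627, p(21)=792, p(22)=1002, p(23)=1255, p(24)=1575, p(25)=1958, p(26)=2436, p(27)=3010, p(28)=3718, p(29)=4565, p(30)=5604.
Final step: p(31) = p(30) + p(29) - p(26) - p(24) + p(19) + p(16) - p(9) - p(5)
= 5604 + 4565 - 2436 - 1575 + 490 + 231 - 30 - 7
= 6842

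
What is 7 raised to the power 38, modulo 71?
12

Repeated squaring. Binary of 38 = 100110.
7^1 ≡ 7 (mod 71); 7^2 ≡ 49 (mod 71); 7^4 ≡ 58 (mod 71); 7^8 ≡ 27 (mod 71); 7^16 ≡ 19 (mod 71); 7^32 ≡ 6 (mod 71)
7^38 = 7^2 × 7^4 × 7^32 ≡ 12 (mod 71)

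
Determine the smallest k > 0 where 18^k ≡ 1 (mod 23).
11

23 is prime, so ord(18) divides φ(23) = 22.
Divisors of 22: 1, 2, 11, 22.
Repeated squaring: 18^1 ≡ 18, 18^2 ≡ 2, 18^4 ≡ 4, 18^8 ≡ 16, 18^16 ≡ 3 (mod 23).
Test 18^d mod 23 for each divisor d in increasing order:
18^1 ≡ 18
18^2 ≡ 2
18^11 = 18^8·18^2·18^1 ≡ 1  ← first divisor giving 1
The order is 11.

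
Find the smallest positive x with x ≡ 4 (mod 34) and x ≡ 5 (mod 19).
480

Using Chinese Remainder Theorem:
M = 34 × 19 = 646
M1 = 19, M2 = 34
y1 = 19^(-1) mod 34 = 9
y2 = 34^(-1) mod 19 = 14
x = (4×19×9 + 5×34×14) mod 646 = 480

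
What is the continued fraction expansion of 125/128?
[0; 1, 41, 1, 2]

Euclidean algorithm steps:
125 = 0 × 128 + 125
128 = 1 × 125 + 3
125 = 41 × 3 + 2
3 = 1 × 2 + 1
2 = 2 × 1 + 0
Continued fraction: [0; 1, 41, 1, 2]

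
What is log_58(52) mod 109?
91

Baby-step giant-step with step n = ⌈√109⌉ = 11.
Baby steps 58^j mod 109 (j:value) for j=0..10: 0:1, 1:58, 2:94, 3:2, 4:7, 5:79, 6:4, 7:14, 8:49, 9:8, 10:28.
Giant-step multiplier: 58^(-11) ≡ 58^(108-11) = 58^97 ≡ 99 (mod 109).
Giant steps γ_i = 52·99^i mod 109: γ_0=52, γ_1=25, γ_2=77, γ_3=102, γ_4=70, γ_5=63, γ_6=24, γ_7=87, γ_8=2 (in table at j=3).
x = i·n + j = 8·11 + 3 = 91.
Check: 58^91 ≡ 52 (mod 109).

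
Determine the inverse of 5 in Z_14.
3

gcd(5, 14) = 1, so the inverse exists.
Extended Euclidean algorithm on (14, 5):
14 = 2 × 5 + 4  ⟹  4 = (1)·14 + (-2)·5
5 = 1 × 4 + 1  ⟹  1 = (-1)·14 + (3)·5
So (3)·5 ≡ 1 (mod 14), i.e. 5^(-1) ≡ 3 (mod 14).
Check: 5 × 3 = 15 ≡ 1 (mod 14)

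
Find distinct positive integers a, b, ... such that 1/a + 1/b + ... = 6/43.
1/8 + 1/69 + 1/23736

Greedy algorithm:
6/43: ceiling(43/6) = 8, use 1/8
5/344: ceiling(344/5) = 69, use 1/69
1/23736: ceiling(23736/1) = 23736, use 1/23736
Result: 6/43 = 1/8 + 1/69 + 1/23736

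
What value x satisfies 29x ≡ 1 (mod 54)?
41

gcd(29, 54) = 1, so the inverse exists.
Extended Euclidean algorithm on (54, 29):
54 = 1 × 29 + 25  ⟹  25 = (1)·54 + (-1)·29
29 = 1 × 25 + 4  ⟹  4 = (-1)·54 + (2)·29
25 = 6 × 4 + 1  ⟹  1 = (7)·54 + (-13)·29
So (-13)·29 ≡ 1 (mod 54), i.e. 29^(-1) ≡ -13 ≡ 41 (mod 54).
Check: 29 × 41 = 1189 ≡ 1 (mod 54)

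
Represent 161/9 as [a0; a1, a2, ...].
[17; 1, 8]

Euclidean algorithm steps:
161 = 17 × 9 + 8
9 = 1 × 8 + 1
8 = 8 × 1 + 0
Continued fraction: [17; 1, 8]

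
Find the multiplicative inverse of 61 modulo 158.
57

gcd(61, 158) = 1, so the inverse exists.
Extended Euclidean algorithm on (158, 61):
158 = 2 × 61 + 36  ⟹  36 = (1)·158 + (-2)·61
61 = 1 × 36 + 25  ⟹  25 = (-1)·158 + (3)·61
36 = 1 × 25 + 11  ⟹  11 = (2)·158 + (-5)·61
25 = 2 × 11 + 3  ⟹  3 = (-5)·158 + (13)·61
11 = 3 × 3 + 2  ⟹  2 = (17)·158 + (-44)·61
3 = 1 × 2 + 1  ⟹  1 = (-22)·158 + (57)·61
So (57)·61 ≡ 1 (mod 158), i.e. 61^(-1) ≡ 57 (mod 158).
Check: 61 × 57 = 3477 ≡ 1 (mod 158)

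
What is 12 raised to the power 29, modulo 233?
221

Repeated squaring. Binary of 29 = 11101.
12^1 ≡ 12 (mod 233); 12^2 ≡ 144 (mod 233); 12^4 ≡ 232 (mod 233); 12^8 ≡ 1 (mod 233); 12^16 ≡ 1 (mod 233)
12^29 = 12^1 × 12^4 × 12^8 × 12^16 ≡ 221 (mod 233)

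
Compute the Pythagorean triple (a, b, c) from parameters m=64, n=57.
(847, 7296, 7345)

Euclid's formula: a = m² - n², b = 2mn, c = m² + n²
m = 64, n = 57
a = 64² - 57² = 4096 - 3249 = 847
b = 2 × 64 × 57 = 7296
c = 64² + 57² = 4096 + 3249 = 7345
Verification: 847² + 7296² = 717409 + 53231616 = 53949025 = 7345² ✓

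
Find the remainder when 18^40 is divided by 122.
74

Repeated squaring. Binary of 40 = 101000.
18^1 ≡ 18 (mod 122); 18^2 ≡ 80 (mod 122); 18^4 ≡ 56 (mod 122); 18^8 ≡ 86 (mod 122); 18^16 ≡ 76 (mod 122); 18^32 ≡ 42 (mod 122)
18^40 = 18^8 × 18^32 ≡ 74 (mod 122)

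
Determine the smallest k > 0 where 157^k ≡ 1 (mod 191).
190

191 is prime, so ord(157) divides φ(191) = 190.
Divisors of 190: 1, 2, 5, 10, 19, 38, 95, 190.
Repeated squaring: 157^1 ≡ 157, 157^2 ≡ 10, 157^4 ≡ 100, 157^8 ≡ 68, 157^16 ≡ 40, 157^32 ≡ 72, 157^64 ≡ 27, 157^128 ≡ 156 (mod 191).
Test 157^d mod 191 for each divisor d in increasing order:
157^1 ≡ 157
157^2 ≡ 10
157^5 = 157^4·157^1 ≡ 38
157^10 = 157^8·157^2 ≡ 107
157^19 = 157^16·157^2·157^1 ≡ 152
157^38 = 157^32·157^4·157^2 ≡ 184
157^95 = 157^64·157^16·157^8·157^4·157^2·157^1 ≡ 190
157^190 = 157^128·157^32·157^16·157^8·157^4·157^2 ≡ 1  ← first divisor giving 1
The order is 190.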